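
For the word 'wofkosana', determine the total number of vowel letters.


Scanning each character of 'wofkosana':
  Position 1: 'w' -> consonant (running count: 0)
  Position 2: 'o' -> vowel (running count: 1)
  Position 3: 'f' -> consonant (running count: 1)
  Position 4: 'k' -> consonant (running count: 1)
  Position 5: 'o' -> vowel (running count: 2)
  Position 6: 's' -> consonant (running count: 2)
  Position 7: 'a' -> vowel (running count: 3)
  Position 8: 'n' -> consonant (running count: 3)
  Position 9: 'a' -> vowel (running count: 4)
Total vowels: 4

4


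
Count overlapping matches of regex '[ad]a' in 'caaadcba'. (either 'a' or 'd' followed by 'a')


Pattern: [ad]a means either 'a' or 'd' followed by 'a'.
Scanning 'caaadcba' position-by-position:
  Pos 0: window 'ca' -> no
  Pos 1: window 'aa' -> MATCH
  Pos 2: window 'aa' -> MATCH
  Pos 3: window 'ad' -> no
  Pos 4: window 'dc' -> no
  Pos 5: window 'cb' -> no
  Pos 6: window 'ba' -> no
  Pos 7: window 'a' -> no
Total matches: 2

2


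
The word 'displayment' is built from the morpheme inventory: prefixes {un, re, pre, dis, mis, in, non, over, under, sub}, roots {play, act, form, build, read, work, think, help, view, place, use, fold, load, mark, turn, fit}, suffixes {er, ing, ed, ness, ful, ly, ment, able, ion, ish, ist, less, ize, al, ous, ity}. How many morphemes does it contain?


Segmenting 'displayment' against the inventory:
  'dis' -> prefix (morpheme 1)
  'play' -> root (morpheme 2)
  'ment' -> suffix (morpheme 3)
Total morphemes: 3

3


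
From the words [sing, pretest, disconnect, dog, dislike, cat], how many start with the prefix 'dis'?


Checking each word for prefix 'dis':
  'sing' -> no (count: 0)
  'pretest' -> no (count: 0)
  'disconnect' -> YES, starts with 'dis' (count: 1)
  'dog' -> no (count: 1)
  'dislike' -> YES, starts with 'dis' (count: 2)
  'cat' -> no (count: 2)
Total with prefix 'dis': 2

2


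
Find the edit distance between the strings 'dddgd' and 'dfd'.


Building DP table for s1='dddgd' (len 5) and s2='dfd' (len 3):
       d  f  d
    0  1  2  3
  d 1  0  1  2
  d 2  1  1  1
  d 3  2  2  1
  g 4  3  3  2
  d 5  4  4  3
Edit distance = dp[5][3] = 3

3


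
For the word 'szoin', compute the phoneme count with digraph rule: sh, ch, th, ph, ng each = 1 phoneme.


Parsing 'szoin' greedily, digraphs first:
  's' -> consonant phoneme (phonemes so far: 1)
  'z' -> consonant phoneme (phonemes so far: 2)
  'o' -> vowel phoneme (phonemes so far: 3)
  'i' -> vowel phoneme (phonemes so far: 4)
  'n' -> consonant phoneme (phonemes so far: 5)
Total phonemes: 5

5


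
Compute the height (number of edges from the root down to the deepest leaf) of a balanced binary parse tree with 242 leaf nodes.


In a balanced binary tree with n leaves the deepest leaf is ceil(log2(n)) edges below the root.
log2(242) = 7.9189
ceil(7.9189) = 8
height (edges) = 8

8


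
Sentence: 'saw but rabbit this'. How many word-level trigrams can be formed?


Word trigrams from [4] words:
  Trigram 1: (saw but rabbit)
  Trigram 2: (but rabbit this)
Total word trigrams: 4 - 2 = 2

2


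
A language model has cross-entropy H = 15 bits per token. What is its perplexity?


Perplexity formula: PP = 2^H
H = 15
PP = 2^15
PP = 2^15 = 32768

32768


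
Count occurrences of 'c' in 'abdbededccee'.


Scanning 'abdbededccee' for 'c':
  Position 8: 'c' -> MATCH (count: 1)
  Position 9: 'c' -> MATCH (count: 2)
Total occurrences of 'c': 2

2


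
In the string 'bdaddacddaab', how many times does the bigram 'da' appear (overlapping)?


Scanning 'bdaddacddaab' for bigram 'da':
  Position 0: 'bd' -> no
  Position 1: 'da' -> MATCH
  Position 2: 'ad' -> no
  Position 3: 'dd' -> no
  Position 4: 'da' -> MATCH
  Position 5: 'ac' -> no
  Position 6: 'cd' -> no
  Position 7: 'dd' -> no
  Position 8: 'da' -> MATCH
  Position 9: 'aa' -> no
  Position 10: 'ab' -> no
Total matches: 3

3


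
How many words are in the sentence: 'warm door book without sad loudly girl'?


Counting words by splitting on spaces:
  Word 1: 'warm'
  Word 2: 'door'
  Word 3: 'book'
  Word 4: 'without'
  Word 5: 'sad'
  Word 6: 'loudly'
  Word 7: 'girl'
Total words: 7

7


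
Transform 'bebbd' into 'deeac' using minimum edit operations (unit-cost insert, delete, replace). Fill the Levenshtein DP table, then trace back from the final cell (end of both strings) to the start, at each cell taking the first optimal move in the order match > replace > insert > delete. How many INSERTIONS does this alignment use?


Edit distance = 4. Backtracking from cell (5, 5) with preference match > replace > insert > delete,
then listing the resulting alignment 'bebbd' -> 'deeac' left to right:
  Step 1: replace b->d
  Step 2: keep 'e'
  Step 3: replace b->e
  Step 4: replace b->a
  Step 5: replace d->c
Total insertions: 0

0


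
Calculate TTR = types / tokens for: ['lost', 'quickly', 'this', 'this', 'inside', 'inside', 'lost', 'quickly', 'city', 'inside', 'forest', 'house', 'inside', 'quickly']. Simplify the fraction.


Tokens: 14
Unique types: ('city', 'forest', 'house', 'inside', 'lost', 'quickly', 'this') = 7
TTR = 7/14
Simplify: divide both by 7 -> 1/2
TTR = 1/2

1/2


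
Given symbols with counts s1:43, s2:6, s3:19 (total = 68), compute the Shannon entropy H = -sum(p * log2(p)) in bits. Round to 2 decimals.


Computing entropy H = -sum(p_i * log2(p_i)):
  s1: p = 43/68 = 0.6324, -p*log2(p) = 0.4181
  s2: p = 6/68 = 0.0882, -p*log2(p) = 0.3090
  s3: p = 19/68 = 0.2794, -p*log2(p) = 0.5140
H = sum of terms = 1.2411
Rounded to 2 decimals: 1.24

1.24


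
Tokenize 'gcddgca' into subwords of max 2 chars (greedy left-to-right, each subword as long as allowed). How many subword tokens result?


'gcddgca' has 7 characters.
Chunking with max size 2:
  Chunk 1: 'gc' (positions 0-1)
  Chunk 2: 'dd' (positions 2-3)
  Chunk 3: 'gc' (positions 4-5)
  Chunk 4: 'a' (positions 6-6)
Total chunks: ceil(7 / 2) = 4

4


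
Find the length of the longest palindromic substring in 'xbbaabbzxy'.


Scanning 'xbbaabbzxy' for palindromic substrings.
Substring at positions 1-6: 'bbaabb'.
Check: reverse('bbaabb') = 'bbaabb' -> palindrome confirmed.
Neighbouring characters ('x' / 'z') break symmetry, so it cannot extend further.
No longer palindromic substring exists; longest length = 6

6


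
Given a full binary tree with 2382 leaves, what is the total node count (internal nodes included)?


Leaf nodes (terminals): 2382
Internal nodes = n - 1 = 2382 - 1 = 2381
Total = leaves + internal = 2382 + 2381 = 4763

4763


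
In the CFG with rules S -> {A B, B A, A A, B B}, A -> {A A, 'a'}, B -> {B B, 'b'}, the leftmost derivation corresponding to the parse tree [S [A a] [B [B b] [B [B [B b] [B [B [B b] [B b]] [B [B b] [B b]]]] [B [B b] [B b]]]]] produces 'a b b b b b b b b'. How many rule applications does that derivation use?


Every bracketed nonterminal node [X ...] in the tree is produced by exactly one rule application.
Reading the tree off as a leftmost derivation:
  Step 1: S  =>  A B   (applied S -> A B)
  Step 2: A B  =>  a B   (applied A -> a)
  Step 3: a B  =>  a B B   (applied B -> B B)
  Step 4: a B B  =>  a b B   (applied B -> b)
  Step 5: a b B  =>  a b B B   (applied B -> B B)
  Step 6: a b B B  =>  a b B B B   (applied B -> B B)
  Step 7: a b B B B  =>  a b b B B   (applied B -> b)
  Step 8: a b b B B  =>  a b b B B B   (applied B -> B B)
  Step 9: a b b B B B  =>  a b b B B B B   (applied B -> B B)
  Step 10: a b b B B B B  =>  a b b b B B B   (applied B -> b)
  Step 11: a b b b B B B  =>  a b b b b B B   (applied B -> b)
  Step 12: a b b b b B B  =>  a b b b b B B B   (applied B -> B B)
  Step 13: a b b b b B B B  =>  a b b b b b B B   (applied B -> b)
  Step 14: a b b b b b B B  =>  a b b b b b b B   (applied B -> b)
  Step 15: a b b b b b b B  =>  a b b b b b b B B   (applied B -> B B)
  Step 16: a b b b b b b B B  =>  a b b b b b b b B   (applied B -> b)
  Step 17: a b b b b b b b B  =>  a b b b b b b b b   (applied B -> b)
Final yield: a b b b b b b b b
Total rewrite steps: 17

17


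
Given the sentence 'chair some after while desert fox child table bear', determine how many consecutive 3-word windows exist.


Word trigrams from [9] words:
  Trigram 1: (chair some after)
  Trigram 2: (some after while)
  Trigram 3: (after while desert)
  Trigram 4: (while desert fox)
  Trigram 5: (desert fox child)
  Trigram 6: (fox child table)
  Trigram 7: (child table bear)
Total word trigrams: 9 - 2 = 7

7


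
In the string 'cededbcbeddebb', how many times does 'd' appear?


Scanning 'cededbcbeddebb' for 'd':
  Position 2: 'd' -> MATCH (count: 1)
  Position 4: 'd' -> MATCH (count: 2)
  Position 9: 'd' -> MATCH (count: 3)
  Position 10: 'd' -> MATCH (count: 4)
Total occurrences of 'd': 4

4


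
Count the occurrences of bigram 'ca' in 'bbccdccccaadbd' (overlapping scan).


Scanning 'bbccdccccaadbd' for bigram 'ca':
  Position 0: 'bb' -> no
  Position 1: 'bc' -> no
  Position 2: 'cc' -> no
  Position 3: 'cd' -> no
  Position 4: 'dc' -> no
  Position 5: 'cc' -> no
  Position 6: 'cc' -> no
  Position 7: 'cc' -> no
  Position 8: 'ca' -> MATCH
  Position 9: 'aa' -> no
  Position 10: 'ad' -> no
  Position 11: 'db' -> no
  Position 12: 'bd' -> no
Total matches: 1

1


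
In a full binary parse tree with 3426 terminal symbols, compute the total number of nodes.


Leaf nodes (terminals): 3426
Internal nodes = n - 1 = 3426 - 1 = 3425
Total = leaves + internal = 3426 + 3425 = 6851

6851


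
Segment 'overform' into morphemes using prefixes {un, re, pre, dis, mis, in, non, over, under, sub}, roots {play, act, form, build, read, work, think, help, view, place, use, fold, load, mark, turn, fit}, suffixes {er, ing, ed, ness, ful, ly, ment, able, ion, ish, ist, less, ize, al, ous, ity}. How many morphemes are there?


Segmenting 'overform' against the inventory:
  'over' -> prefix (morpheme 1)
  'form' -> root (morpheme 2)
Total morphemes: 2

2


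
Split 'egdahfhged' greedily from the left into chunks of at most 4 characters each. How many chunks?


'egdahfhged' has 10 characters.
Chunking with max size 4:
  Chunk 1: 'egda' (positions 0-3)
  Chunk 2: 'hfhg' (positions 4-7)
  Chunk 3: 'ed' (positions 8-9)
Total chunks: ceil(10 / 4) = 3

3


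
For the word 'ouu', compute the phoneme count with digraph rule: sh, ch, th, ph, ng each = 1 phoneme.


Parsing 'ouu' greedily, digraphs first:
  'o' -> vowel phoneme (phonemes so far: 1)
  'u' -> vowel phoneme (phonemes so far: 2)
  'u' -> vowel phoneme (phonemes so far: 3)
Total phonemes: 3

3


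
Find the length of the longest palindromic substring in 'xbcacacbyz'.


Scanning 'xbcacacbyz' for palindromic substrings.
Substring at positions 1-7: 'bcacacb'.
Check: reverse('bcacacb') = 'bcacacb' -> palindrome confirmed.
Neighbouring characters ('x' / 'y') break symmetry, so it cannot extend further.
No longer palindromic substring exists; longest length = 7

7


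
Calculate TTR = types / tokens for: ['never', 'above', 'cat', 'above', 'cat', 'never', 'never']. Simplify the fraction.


Tokens: 7
Unique types: ('above', 'cat', 'never') = 3
TTR = 3/7
Already in lowest terms.

3/7


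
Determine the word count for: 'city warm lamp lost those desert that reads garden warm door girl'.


Counting words by splitting on spaces:
  Word 1: 'city'
  Word 2: 'warm'
  Word 3: 'lamp'
  Word 4: 'lost'
  Word 5: 'those'
  Word 6: 'desert'
  Word 7: 'that'
  Word 8: 'reads'
  Word 9: 'garden'
  Word 10: 'warm'
  Word 11: 'door'
  Word 12: 'girl'
Total words: 12

12


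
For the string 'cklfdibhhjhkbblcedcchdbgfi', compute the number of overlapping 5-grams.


String 'cklfdibhhjhkbblcedcchdbgfi' has length L = 26.
Number of overlapping n-grams = L - n + 1
Substituting: 26 - 5 + 1 = 22

22


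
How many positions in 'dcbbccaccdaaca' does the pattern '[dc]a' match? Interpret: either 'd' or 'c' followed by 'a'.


Pattern: [dc]a means either 'd' or 'c' followed by 'a'.
Scanning 'dcbbccaccdaaca' position-by-position:
  Pos 0: window 'dc' -> no
  Pos 1: window 'cb' -> no
  Pos 2: window 'bb' -> no
  Pos 3: window 'bc' -> no
  Pos 4: window 'cc' -> no
  Pos 5: window 'ca' -> MATCH
  Pos 6: window 'ac' -> no
  Pos 7: window 'cc' -> no
  Pos 8: window 'cd' -> no
  Pos 9: window 'da' -> MATCH
  Pos 10: window 'aa' -> no
  Pos 11: window 'ac' -> no
  Pos 12: window 'ca' -> MATCH
  Pos 13: window 'a' -> no
Total matches: 3

3


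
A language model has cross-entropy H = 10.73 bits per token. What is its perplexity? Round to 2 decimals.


Perplexity formula: PP = 2^H
H = 10.73
PP = 2^10.73
Decompose: 2^10.73 = 2^10 * 2^0.73
2^10 = 1024, 2^0.73 ~ 1.6586391
PP ~ 1024 * 1.6586391 = 1698.4464384
Rounded to 2 decimals: 1698.45

1698.45


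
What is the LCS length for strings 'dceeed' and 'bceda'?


DP table for LCS of 'dceeed' and 'bceda':
       b  c  e  d  a
    0  0  0  0  0  0
  d 0  0  0  0  1  1
  c 0  0  1  1  1  1
  e 0  0  1  2  2  2
  e 0  0  1  2  2  2
  e 0  0  1  2  2  2
  d 0  0  1  2  3  3
LCS: 'ced'
LCS length = 3

3


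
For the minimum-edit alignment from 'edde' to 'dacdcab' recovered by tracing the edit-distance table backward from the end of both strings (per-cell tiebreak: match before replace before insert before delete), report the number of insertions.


Edit distance = 6. Backtracking from cell (4, 7) with preference match > replace > insert > delete,
then listing the resulting alignment 'edde' -> 'dacdcab' left to right:
  Step 1: insert 'd' [insertion #1]
  Step 2: insert 'a' [insertion #2]
  Step 3: replace e->c
  Step 4: keep 'd'
  Step 5: insert 'c' [insertion #3]
  Step 6: replace d->a
  Step 7: replace e->b
Total insertions: 3

3


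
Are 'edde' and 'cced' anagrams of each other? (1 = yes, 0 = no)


Sort characters of 'edde': 'ddee'
Sort characters of 'cced': 'ccde'
Sorted forms differ -> they are NOT anagrams
Result: 0

0


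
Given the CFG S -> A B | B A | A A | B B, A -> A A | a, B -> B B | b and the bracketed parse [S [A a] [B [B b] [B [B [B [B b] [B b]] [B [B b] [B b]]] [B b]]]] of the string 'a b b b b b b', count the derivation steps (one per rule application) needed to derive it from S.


Every bracketed nonterminal node [X ...] in the tree is produced by exactly one rule application.
Reading the tree off as a leftmost derivation:
  Step 1: S  =>  A B   (applied S -> A B)
  Step 2: A B  =>  a B   (applied A -> a)
  Step 3: a B  =>  a B B   (applied B -> B B)
  Step 4: a B B  =>  a b B   (applied B -> b)
  Step 5: a b B  =>  a b B B   (applied B -> B B)
  Step 6: a b B B  =>  a b B B B   (applied B -> B B)
  Step 7: a b B B B  =>  a b B B B B   (applied B -> B B)
  Step 8: a b B B B B  =>  a b b B B B   (applied B -> b)
  Step 9: a b b B B B  =>  a b b b B B   (applied B -> b)
  Step 10: a b b b B B  =>  a b b b B B B   (applied B -> B B)
  Step 11: a b b b B B B  =>  a b b b b B B   (applied B -> b)
  Step 12: a b b b b B B  =>  a b b b b b B   (applied B -> b)
  Step 13: a b b b b b B  =>  a b b b b b b   (applied B -> b)
Final yield: a b b b b b b
Total rewrite steps: 13

13


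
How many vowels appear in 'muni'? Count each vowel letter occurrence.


Scanning each character of 'muni':
  Position 1: 'm' -> consonant (running count: 0)
  Position 2: 'u' -> vowel (running count: 1)
  Position 3: 'n' -> consonant (running count: 1)
  Position 4: 'i' -> vowel (running count: 2)
Total vowels: 2

2


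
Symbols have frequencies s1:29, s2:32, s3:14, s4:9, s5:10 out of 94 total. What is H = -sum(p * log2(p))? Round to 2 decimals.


Computing entropy H = -sum(p_i * log2(p_i)):
  s1: p = 29/94 = 0.3085, -p*log2(p) = 0.5234
  s2: p = 32/94 = 0.3404, -p*log2(p) = 0.5292
  s3: p = 14/94 = 0.1489, -p*log2(p) = 0.4092
  s4: p = 9/94 = 0.0957, -p*log2(p) = 0.3241
  s5: p = 10/94 = 0.1064, -p*log2(p) = 0.3439
H = sum of terms = 2.1298
Rounded to 2 decimals: 2.13

2.13


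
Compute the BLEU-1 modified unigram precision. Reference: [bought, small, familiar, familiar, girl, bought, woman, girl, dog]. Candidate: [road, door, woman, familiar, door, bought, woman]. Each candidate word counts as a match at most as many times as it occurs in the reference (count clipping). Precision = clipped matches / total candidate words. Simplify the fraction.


Reference word counts: {'bought': 2, 'dog': 1, 'familiar': 2, 'girl': 2, 'small': 1, 'woman': 1}
Checking each candidate word (with clipping):
  'road' -> not in reference -> no match (matches: 0)
  'door' -> not in reference -> no match (matches: 0)
  'woman' -> in reference (ref count 1, used 1/1) -> match (matches: 1)
  'familiar' -> in reference (ref count 2, used 1/2) -> match (matches: 2)
  'door' -> not in reference -> no match (matches: 2)
  'bought' -> in reference (ref count 2, used 1/2) -> match (matches: 3)
  'woman' -> ref count 1 already used up (1/1) -> clipped, no match (matches: 3)
Clipped matches: 3, Candidate length: 7
Precision = 3/7

3/7


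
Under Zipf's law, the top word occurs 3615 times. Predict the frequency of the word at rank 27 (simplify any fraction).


Zipf's law: freq(rank) = f1 / rank
f1 = 3615, rank = 27
freq = 3615 / 27
GCD(3615, 27) = 3
Simplified: 1205/9

1205/9


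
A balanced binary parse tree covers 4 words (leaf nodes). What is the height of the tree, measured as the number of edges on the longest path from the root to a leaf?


In a balanced binary tree with n leaves the deepest leaf is ceil(log2(n)) edges below the root.
log2(4) = 2.0000
ceil(2.0000) = 2
height (edges) = 2

2


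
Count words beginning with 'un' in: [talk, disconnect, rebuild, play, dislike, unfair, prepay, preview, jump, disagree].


Checking each word for prefix 'un':
  'talk' -> no (count: 0)
  'disconnect' -> no (count: 0)
  'rebuild' -> no (count: 0)
  'play' -> no (count: 0)
  'dislike' -> no (count: 0)
  'unfair' -> YES, starts with 'un' (count: 1)
  'prepay' -> no (count: 1)
  'preview' -> no (count: 1)
  'jump' -> no (count: 1)
  'disagree' -> no (count: 1)
Total with prefix 'un': 1

1


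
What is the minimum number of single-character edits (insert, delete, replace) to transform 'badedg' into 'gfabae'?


Building DP table for s1='badedg' (len 6) and s2='gfabae' (len 6):
       g  f  a  b  a  e
    0  1  2  3  4  5  6
  b 1  1  2  3  3  4  5
  a 2  2  2  2  3  3  4
  d 3  3  3  3  3  4  4
  e 4  4  4  4  4  4  4
  d 5  5  5  5  5  5  5
  g 6  5  6  6  6  6  6
Edit distance = dp[6][6] = 6

6


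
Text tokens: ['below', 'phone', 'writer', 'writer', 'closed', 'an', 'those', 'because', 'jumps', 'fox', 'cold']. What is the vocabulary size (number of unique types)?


Listing all tokens and tracking unique types:
  Token 1: 'below' -> NEW (unique so far: 1)
  Token 2: 'phone' -> NEW (unique so far: 2)
  Token 3: 'writer' -> NEW (unique so far: 3)
  Token 4: 'writer' -> duplicate (unique so far: 3)
  Token 5: 'closed' -> NEW (unique so far: 4)
  Token 6: 'an' -> NEW (unique so far: 5)
  Token 7: 'those' -> NEW (unique so far: 6)
  Token 8: 'because' -> NEW (unique so far: 7)
  Token 9: 'jumps' -> NEW (unique so far: 8)
  Token 10: 'fox' -> NEW (unique so far: 9)
  Token 11: 'cold' -> NEW (unique so far: 10)
Unique types: ('an', 'because', 'below', 'closed', 'cold', 'fox', 'jumps', 'phone', 'those', 'writer')
Vocabulary size: 10

10


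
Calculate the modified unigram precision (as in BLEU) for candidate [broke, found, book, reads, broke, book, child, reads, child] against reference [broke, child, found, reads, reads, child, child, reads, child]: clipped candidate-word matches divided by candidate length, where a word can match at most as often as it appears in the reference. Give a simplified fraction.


Reference word counts: {'broke': 1, 'child': 4, 'found': 1, 'reads': 3}
Checking each candidate word (with clipping):
  'broke' -> in reference (ref count 1, used 1/1) -> match (matches: 1)
  'found' -> in reference (ref count 1, used 1/1) -> match (matches: 2)
  'book' -> not in reference -> no match (matches: 2)
  'reads' -> in reference (ref count 3, used 1/3) -> match (matches: 3)
  'broke' -> ref count 1 already used up (1/1) -> clipped, no match (matches: 3)
  'book' -> not in reference -> no match (matches: 3)
  'child' -> in reference (ref count 4, used 1/4) -> match (matches: 4)
  'reads' -> in reference (ref count 3, used 2/3) -> match (matches: 5)
  'child' -> in reference (ref count 4, used 2/4) -> match (matches: 6)
Clipped matches: 6, Candidate length: 9
Precision = 6/9 = 2/3

2/3


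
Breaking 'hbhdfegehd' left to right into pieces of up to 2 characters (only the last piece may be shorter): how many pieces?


'hbhdfegehd' has 10 characters.
Chunking with max size 2:
  Chunk 1: 'hb' (positions 0-1)
  Chunk 2: 'hd' (positions 2-3)
  Chunk 3: 'fe' (positions 4-5)
  Chunk 4: 'ge' (positions 6-7)
  Chunk 5: 'hd' (positions 8-9)
Total chunks: ceil(10 / 2) = 5

5


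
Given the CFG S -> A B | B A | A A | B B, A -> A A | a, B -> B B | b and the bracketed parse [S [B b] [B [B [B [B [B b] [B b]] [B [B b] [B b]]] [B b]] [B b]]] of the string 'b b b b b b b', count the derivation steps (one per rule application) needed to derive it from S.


Every bracketed nonterminal node [X ...] in the tree is produced by exactly one rule application.
Reading the tree off as a leftmost derivation:
  Step 1: S  =>  B B   (applied S -> B B)
  Step 2: B B  =>  b B   (applied B -> b)
  Step 3: b B  =>  b B B   (applied B -> B B)
  Step 4: b B B  =>  b B B B   (applied B -> B B)
  Step 5: b B B B  =>  b B B B B   (applied B -> B B)
  Step 6: b B B B B  =>  b B B B B B   (applied B -> B B)
  Step 7: b B B B B B  =>  b b B B B B   (applied B -> b)
  Step 8: b b B B B B  =>  b b b B B B   (applied B -> b)
  Step 9: b b b B B B  =>  b b b B B B B   (applied B -> B B)
  Step 10: b b b B B B B  =>  b b b b B B B   (applied B -> b)
  Step 11: b b b b B B B  =>  b b b b b B B   (applied B -> b)
  Step 12: b b b b b B B  =>  b b b b b b B   (applied B -> b)
  Step 13: b b b b b b B  =>  b b b b b b b   (applied B -> b)
Final yield: b b b b b b b
Total rewrite steps: 13

13


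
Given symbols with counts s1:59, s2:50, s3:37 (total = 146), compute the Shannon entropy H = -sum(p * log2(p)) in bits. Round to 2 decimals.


Computing entropy H = -sum(p_i * log2(p_i)):
  s1: p = 59/146 = 0.4041, -p*log2(p) = 0.5282
  s2: p = 50/146 = 0.3425, -p*log2(p) = 0.5294
  s3: p = 37/146 = 0.2534, -p*log2(p) = 0.5019
H = sum of terms = 1.5595
Rounded to 2 decimals: 1.56

1.56


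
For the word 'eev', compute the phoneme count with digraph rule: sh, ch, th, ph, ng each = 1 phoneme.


Parsing 'eev' greedily, digraphs first:
  'e' -> vowel phoneme (phonemes so far: 1)
  'e' -> vowel phoneme (phonemes so far: 2)
  'v' -> consonant phoneme (phonemes so far: 3)
Total phonemes: 3

3


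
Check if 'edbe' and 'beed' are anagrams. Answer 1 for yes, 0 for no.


Sort characters of 'edbe': 'bdee'
Sort characters of 'beed': 'bdee'
Sorted forms match -> they ARE anagrams
Result: 1

1


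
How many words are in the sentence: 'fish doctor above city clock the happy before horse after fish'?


Counting words by splitting on spaces:
  Word 1: 'fish'
  Word 2: 'doctor'
  Word 3: 'above'
  Word 4: 'city'
  Word 5: 'clock'
  Word 6: 'the'
  Word 7: 'happy'
  Word 8: 'before'
  Word 9: 'horse'
  Word 10: 'after'
  Word 11: 'fish'
Total words: 11

11


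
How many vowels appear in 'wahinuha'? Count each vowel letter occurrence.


Scanning each character of 'wahinuha':
  Position 1: 'w' -> consonant (running count: 0)
  Position 2: 'a' -> vowel (running count: 1)
  Position 3: 'h' -> consonant (running count: 1)
  Position 4: 'i' -> vowel (running count: 2)
  Position 5: 'n' -> consonant (running count: 2)
  Position 6: 'u' -> vowel (running count: 3)
  Position 7: 'h' -> consonant (running count: 3)
  Position 8: 'a' -> vowel (running count: 4)
Total vowels: 4

4


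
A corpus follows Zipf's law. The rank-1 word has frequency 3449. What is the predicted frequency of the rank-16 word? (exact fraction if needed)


Zipf's law: freq(rank) = f1 / rank
f1 = 3449, rank = 16
freq = 3449 / 16
GCD(3449, 16) = 1
Simplified: 3449/16

3449/16


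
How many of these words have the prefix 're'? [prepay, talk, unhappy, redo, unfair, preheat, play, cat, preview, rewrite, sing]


Checking each word for prefix 're':
  'prepay' -> no (count: 0)
  'talk' -> no (count: 0)
  'unhappy' -> no (count: 0)
  'redo' -> YES, starts with 're' (count: 1)
  'unfair' -> no (count: 1)
  'preheat' -> no (count: 1)
  'play' -> no (count: 1)
  'cat' -> no (count: 1)
  'preview' -> no (count: 1)
  'rewrite' -> YES, starts with 're' (count: 2)
  'sing' -> no (count: 2)
Total with prefix 're': 2

2


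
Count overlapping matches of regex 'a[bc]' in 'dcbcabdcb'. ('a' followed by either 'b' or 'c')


Pattern: a[bc] means 'a' followed by either 'b' or 'c'.
Scanning 'dcbcabdcb' position-by-position:
  Pos 0: window 'dc' -> no
  Pos 1: window 'cb' -> no
  Pos 2: window 'bc' -> no
  Pos 3: window 'ca' -> no
  Pos 4: window 'ab' -> MATCH
  Pos 5: window 'bd' -> no
  Pos 6: window 'dc' -> no
  Pos 7: window 'cb' -> no
  Pos 8: window 'b' -> no
Total matches: 1

1


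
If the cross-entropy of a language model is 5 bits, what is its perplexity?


Perplexity formula: PP = 2^H
H = 5
PP = 2^5
Steps: 2^1 = 2, 2^2 = 4, 2^3 = 8, 2^4 = 16, 2^5 = 32
PP = 32

32


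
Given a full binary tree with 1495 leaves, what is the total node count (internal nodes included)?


Leaf nodes (terminals): 1495
Internal nodes = n - 1 = 1495 - 1 = 1494
Total = leaves + internal = 1495 + 1494 = 2989

2989


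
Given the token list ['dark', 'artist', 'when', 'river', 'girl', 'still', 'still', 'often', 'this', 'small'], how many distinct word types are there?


Listing all tokens and tracking unique types:
  Token 1: 'dark' -> NEW (unique so far: 1)
  Token 2: 'artist' -> NEW (unique so far: 2)
  Token 3: 'when' -> NEW (unique so far: 3)
  Token 4: 'river' -> NEW (unique so far: 4)
  Token 5: 'girl' -> NEW (unique so far: 5)
  Token 6: 'still' -> NEW (unique so far: 6)
  Token 7: 'still' -> duplicate (unique so far: 6)
  Token 8: 'often' -> NEW (unique so far: 7)
  Token 9: 'this' -> NEW (unique so far: 8)
  Token 10: 'small' -> NEW (unique so far: 9)
Unique types: ('artist', 'dark', 'girl', 'often', 'river', 'small', 'still', 'this', 'when')
Vocabulary size: 9

9


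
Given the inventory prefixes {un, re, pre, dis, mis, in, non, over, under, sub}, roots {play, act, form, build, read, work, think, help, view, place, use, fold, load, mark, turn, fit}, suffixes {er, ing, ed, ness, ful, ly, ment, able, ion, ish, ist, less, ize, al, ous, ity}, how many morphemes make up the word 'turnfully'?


Segmenting 'turnfully' against the inventory:
  'turn' -> root (morpheme 1)
  'ful' -> suffix (morpheme 2)
  'ly' -> suffix (morpheme 3)
Total morphemes: 3

3


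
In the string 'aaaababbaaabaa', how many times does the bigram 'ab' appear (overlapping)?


Scanning 'aaaababbaaabaa' for bigram 'ab':
  Position 0: 'aa' -> no
  Position 1: 'aa' -> no
  Position 2: 'aa' -> no
  Position 3: 'ab' -> MATCH
  Position 4: 'ba' -> no
  Position 5: 'ab' -> MATCH
  Position 6: 'bb' -> no
  Position 7: 'ba' -> no
  Position 8: 'aa' -> no
  Position 9: 'aa' -> no
  Position 10: 'ab' -> MATCH
  Position 11: 'ba' -> no
  Position 12: 'aa' -> no
Total matches: 3

3


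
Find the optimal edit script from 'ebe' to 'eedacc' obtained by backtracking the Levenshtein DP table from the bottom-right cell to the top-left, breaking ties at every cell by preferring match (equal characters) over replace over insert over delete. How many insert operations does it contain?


Edit distance = 5. Backtracking from cell (3, 6) with preference match > replace > insert > delete,
then listing the resulting alignment 'ebe' -> 'eedacc' left to right:
  Step 1: insert 'e' [insertion #1]
  Step 2: keep 'e'
  Step 3: insert 'd' [insertion #2]
  Step 4: insert 'a' [insertion #3]
  Step 5: replace b->c
  Step 6: replace e->c
Total insertions: 3

3


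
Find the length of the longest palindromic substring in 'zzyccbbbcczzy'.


Scanning 'zzyccbbbcczzy' for palindromic substrings.
Substring at positions 3-9: 'ccbbbcc'.
Check: reverse('ccbbbcc') = 'ccbbbcc' -> palindrome confirmed.
Neighbouring characters ('y' / 'z') break symmetry, so it cannot extend further.
No longer palindromic substring exists; longest length = 7

7


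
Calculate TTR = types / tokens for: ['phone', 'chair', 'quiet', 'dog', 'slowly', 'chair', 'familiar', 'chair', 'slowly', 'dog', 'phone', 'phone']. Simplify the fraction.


Tokens: 12
Unique types: ('chair', 'dog', 'familiar', 'phone', 'quiet', 'slowly') = 6
TTR = 6/12
Simplify: divide both by 6 -> 1/2
TTR = 1/2

1/2


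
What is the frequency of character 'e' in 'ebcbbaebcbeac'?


Scanning 'ebcbbaebcbeac' for 'e':
  Position 0: 'e' -> MATCH (count: 1)
  Position 6: 'e' -> MATCH (count: 2)
  Position 10: 'e' -> MATCH (count: 3)
Total occurrences of 'e': 3

3


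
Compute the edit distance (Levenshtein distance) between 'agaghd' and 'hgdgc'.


Building DP table for s1='agaghd' (len 6) and s2='hgdgc' (len 5):
       h  g  d  g  c
    0  1  2  3  4  5
  a 1  1  2  3  4  5
  g 2  2  1  2  3  4
  a 3  3  2  2  3  4
  g 4  4  3  3  2  3
  h 5  4  4  4  3  3
  d 6  5  5  4  4  4
Edit distance = dp[6][5] = 4

4


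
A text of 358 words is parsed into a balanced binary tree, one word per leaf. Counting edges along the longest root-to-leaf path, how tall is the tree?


In a balanced binary tree with n leaves the deepest leaf is ceil(log2(n)) edges below the root.
log2(358) = 8.4838
ceil(8.4838) = 9
height (edges) = 9

9


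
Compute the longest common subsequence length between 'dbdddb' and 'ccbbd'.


DP table for LCS of 'dbdddb' and 'ccbbd':
       c  c  b  b  d
    0  0  0  0  0  0
  d 0  0  0  0  0  1
  b 0  0  0  1  1  1
  d 0  0  0  1  1  2
  d 0  0  0  1  1  2
  d 0  0  0  1  1  2
  b 0  0  0  1  2  2
LCS: 'bd'
LCS length = 2

2


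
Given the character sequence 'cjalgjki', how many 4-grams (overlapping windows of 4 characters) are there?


String 'cjalgjki' has length L = 8.
Number of overlapping n-grams = L - n + 1
Substituting: 8 - 4 + 1 = 5

5


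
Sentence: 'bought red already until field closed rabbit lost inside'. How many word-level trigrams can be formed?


Word trigrams from [9] words:
  Trigram 1: (bought red already)
  Trigram 2: (red already until)
  Trigram 3: (already until field)
  Trigram 4: (until field closed)
  Trigram 5: (field closed rabbit)
  Trigram 6: (closed rabbit lost)
  Trigram 7: (rabbit lost inside)
Total word trigrams: 9 - 2 = 7

7


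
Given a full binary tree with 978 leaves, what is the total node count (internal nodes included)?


Leaf nodes (terminals): 978
Internal nodes = n - 1 = 978 - 1 = 977
Total = leaves + internal = 978 + 977 = 1955

1955


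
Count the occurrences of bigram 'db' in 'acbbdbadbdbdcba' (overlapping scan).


Scanning 'acbbdbadbdbdcba' for bigram 'db':
  Position 0: 'ac' -> no
  Position 1: 'cb' -> no
  Position 2: 'bb' -> no
  Position 3: 'bd' -> no
  Position 4: 'db' -> MATCH
  Position 5: 'ba' -> no
  Position 6: 'ad' -> no
  Position 7: 'db' -> MATCH
  Position 8: 'bd' -> no
  Position 9: 'db' -> MATCH
  Position 10: 'bd' -> no
  Position 11: 'dc' -> no
  Position 12: 'cb' -> no
  Position 13: 'ba' -> no
Total matches: 3

3


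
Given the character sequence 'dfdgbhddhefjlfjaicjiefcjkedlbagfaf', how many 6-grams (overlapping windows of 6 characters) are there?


String 'dfdgbhddhefjlfjaicjiefcjkedlbagfaf' has length L = 34.
Number of overlapping n-grams = L - n + 1
Substituting: 34 - 6 + 1 = 29

29


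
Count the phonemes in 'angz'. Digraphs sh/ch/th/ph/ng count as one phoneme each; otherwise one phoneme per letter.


Parsing 'angz' greedily, digraphs first:
  'a' -> vowel phoneme (phonemes so far: 1)
  'ng' -> digraph (1 consonant phoneme) (phonemes so far: 2)
  'z' -> consonant phoneme (phonemes so far: 3)
Total phonemes: 3

3


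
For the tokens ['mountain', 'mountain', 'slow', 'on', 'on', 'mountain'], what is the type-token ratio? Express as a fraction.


Tokens: 6
Unique types: ('mountain', 'on', 'slow') = 3
TTR = 3/6
Simplify: divide both by 3 -> 1/2
TTR = 1/2

1/2


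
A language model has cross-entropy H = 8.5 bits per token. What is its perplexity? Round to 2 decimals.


Perplexity formula: PP = 2^H
H = 8.5
PP = 2^8.5
Decompose: 2^8.5 = 2^8 * 2^0.5 = 2^8 * sqrt(2)
2^8 = 256, sqrt(2) ~ 1.4142136
PP ~ 256 * 1.4142136 = 362.0386816
Rounded to 2 decimals: 362.04

362.04


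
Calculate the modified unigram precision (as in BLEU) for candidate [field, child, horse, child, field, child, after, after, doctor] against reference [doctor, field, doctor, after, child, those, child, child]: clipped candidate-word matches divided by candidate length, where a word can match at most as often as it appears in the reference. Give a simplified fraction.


Reference word counts: {'after': 1, 'child': 3, 'doctor': 2, 'field': 1, 'those': 1}
Checking each candidate word (with clipping):
  'field' -> in reference (ref count 1, used 1/1) -> match (matches: 1)
  'child' -> in reference (ref count 3, used 1/3) -> match (matches: 2)
  'horse' -> not in reference -> no match (matches: 2)
  'child' -> in reference (ref count 3, used 2/3) -> match (matches: 3)
  'field' -> ref count 1 already used up (1/1) -> clipped, no match (matches: 3)
  'child' -> in reference (ref count 3, used 3/3) -> match (matches: 4)
  'after' -> in reference (ref count 1, used 1/1) -> match (matches: 5)
  'after' -> ref count 1 already used up (1/1) -> clipped, no match (matches: 5)
  'doctor' -> in reference (ref count 2, used 1/2) -> match (matches: 6)
Clipped matches: 6, Candidate length: 9
Precision = 6/9 = 2/3

2/3


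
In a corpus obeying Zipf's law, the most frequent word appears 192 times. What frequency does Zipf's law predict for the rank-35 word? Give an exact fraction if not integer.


Zipf's law: freq(rank) = f1 / rank
f1 = 192, rank = 35
freq = 192 / 35
GCD(192, 35) = 1
Simplified: 192/35

192/35


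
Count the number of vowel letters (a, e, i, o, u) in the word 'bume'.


Scanning each character of 'bume':
  Position 1: 'b' -> consonant (running count: 0)
  Position 2: 'u' -> vowel (running count: 1)
  Position 3: 'm' -> consonant (running count: 1)
  Position 4: 'e' -> vowel (running count: 2)
Total vowels: 2

2


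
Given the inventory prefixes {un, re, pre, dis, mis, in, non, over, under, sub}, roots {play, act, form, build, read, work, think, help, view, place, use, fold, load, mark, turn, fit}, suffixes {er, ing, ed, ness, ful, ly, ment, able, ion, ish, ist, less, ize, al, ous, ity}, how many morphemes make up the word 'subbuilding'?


Segmenting 'subbuilding' against the inventory:
  'sub' -> prefix (morpheme 1)
  'build' -> root (morpheme 2)
  'ing' -> suffix (morpheme 3)
Total morphemes: 3

3


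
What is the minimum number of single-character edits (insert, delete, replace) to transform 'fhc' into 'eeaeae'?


Building DP table for s1='fhc' (len 3) and s2='eeaeae' (len 6):
       e  e  a  e  a  e
    0  1  2  3  4  5  6
  f 1  1  2  3  4  5  6
  h 2  2  2  3  4  5  6
  c 3  3  3  3  4  5  6
Edit distance = dp[3][6] = 6

6


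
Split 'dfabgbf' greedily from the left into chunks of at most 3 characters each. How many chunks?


'dfabgbf' has 7 characters.
Chunking with max size 3:
  Chunk 1: 'dfa' (positions 0-2)
  Chunk 2: 'bgb' (positions 3-5)
  Chunk 3: 'f' (positions 6-6)
Total chunks: ceil(7 / 3) = 3

3


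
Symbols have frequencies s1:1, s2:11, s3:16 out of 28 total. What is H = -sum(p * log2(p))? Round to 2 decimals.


Computing entropy H = -sum(p_i * log2(p_i)):
  s1: p = 1/28 = 0.0357, -p*log2(p) = 0.1717
  s2: p = 11/28 = 0.3929, -p*log2(p) = 0.5295
  s3: p = 16/28 = 0.5714, -p*log2(p) = 0.4613
H = sum of terms = 1.1625
Rounded to 2 decimals: 1.16

1.16


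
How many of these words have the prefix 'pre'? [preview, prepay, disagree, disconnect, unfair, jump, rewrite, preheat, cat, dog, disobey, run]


Checking each word for prefix 'pre':
  'preview' -> YES, starts with 'pre' (count: 1)
  'prepay' -> YES, starts with 'pre' (count: 2)
  'disagree' -> no (count: 2)
  'disconnect' -> no (count: 2)
  'unfair' -> no (count: 2)
  'jump' -> no (count: 2)
  'rewrite' -> no (count: 2)
  'preheat' -> YES, starts with 'pre' (count: 3)
  'cat' -> no (count: 3)
  'dog' -> no (count: 3)
  'disobey' -> no (count: 3)
  'run' -> no (count: 3)
Total with prefix 'pre': 3

3


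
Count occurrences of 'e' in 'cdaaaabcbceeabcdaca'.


Scanning 'cdaaaabcbceeabcdaca' for 'e':
  Position 10: 'e' -> MATCH (count: 1)
  Position 11: 'e' -> MATCH (count: 2)
Total occurrences of 'e': 2

2


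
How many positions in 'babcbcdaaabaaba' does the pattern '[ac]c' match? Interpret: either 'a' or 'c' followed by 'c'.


Pattern: [ac]c means either 'a' or 'c' followed by 'c'.
Scanning 'babcbcdaaabaaba' position-by-position:
  Pos 0: window 'ba' -> no
  Pos 1: window 'ab' -> no
  Pos 2: window 'bc' -> no
  Pos 3: window 'cb' -> no
  Pos 4: window 'bc' -> no
  Pos 5: window 'cd' -> no
  Pos 6: window 'da' -> no
  Pos 7: window 'aa' -> no
  Pos 8: window 'aa' -> no
  Pos 9: window 'ab' -> no
  Pos 10: window 'ba' -> no
  Pos 11: window 'aa' -> no
  Pos 12: window 'ab' -> no
  Pos 13: window 'ba' -> no
  Pos 14: window 'a' -> no
Total matches: 0

0


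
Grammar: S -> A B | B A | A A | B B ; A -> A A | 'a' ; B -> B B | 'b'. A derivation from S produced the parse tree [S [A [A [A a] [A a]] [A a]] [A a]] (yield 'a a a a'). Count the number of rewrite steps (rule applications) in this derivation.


Every bracketed nonterminal node [X ...] in the tree is produced by exactly one rule application.
Reading the tree off as a leftmost derivation:
  Step 1: S  =>  A A   (applied S -> A A)
  Step 2: A A  =>  A A A   (applied A -> A A)
  Step 3: A A A  =>  A A A A   (applied A -> A A)
  Step 4: A A A A  =>  a A A A   (applied A -> a)
  Step 5: a A A A  =>  a a A A   (applied A -> a)
  Step 6: a a A A  =>  a a a A   (applied A -> a)
  Step 7: a a a A  =>  a a a a   (applied A -> a)
Final yield: a a a a
Total rewrite steps: 7

7


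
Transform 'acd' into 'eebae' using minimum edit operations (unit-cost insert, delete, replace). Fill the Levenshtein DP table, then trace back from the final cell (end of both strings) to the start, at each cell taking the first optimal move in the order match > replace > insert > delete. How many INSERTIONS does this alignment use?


Edit distance = 5. Backtracking from cell (3, 5) with preference match > replace > insert > delete,
then listing the resulting alignment 'acd' -> 'eebae' left to right:
  Step 1: insert 'e' [insertion #1]
  Step 2: insert 'e' [insertion #2]
  Step 3: replace a->b
  Step 4: replace c->a
  Step 5: replace d->e
Total insertions: 2

2


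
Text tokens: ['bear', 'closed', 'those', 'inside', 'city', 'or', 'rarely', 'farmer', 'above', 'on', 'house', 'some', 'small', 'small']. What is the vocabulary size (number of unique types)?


Listing all tokens and tracking unique types:
  Token 1: 'bear' -> NEW (unique so far: 1)
  Token 2: 'closed' -> NEW (unique so far: 2)
  Token 3: 'those' -> NEW (unique so far: 3)
  Token 4: 'inside' -> NEW (unique so far: 4)
  Token 5: 'city' -> NEW (unique so far: 5)
  Token 6: 'or' -> NEW (unique so far: 6)
  Token 7: 'rarely' -> NEW (unique so far: 7)
  Token 8: 'farmer' -> NEW (unique so far: 8)
  Token 9: 'above' -> NEW (unique so far: 9)
  Token 10: 'on' -> NEW (unique so far: 10)
  Token 11: 'house' -> NEW (unique so far: 11)
  Token 12: 'some' -> NEW (unique so far: 12)
  Token 13: 'small' -> NEW (unique so far: 13)
  Token 14: 'small' -> duplicate (unique so far: 13)
Unique types: ('above', 'bear', 'city', 'closed', 'farmer', 'house', 'inside', 'on', 'or', 'rarely', 'small', 'some', 'those')
Vocabulary size: 13

13


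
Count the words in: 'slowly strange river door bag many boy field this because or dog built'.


Counting words by splitting on spaces:
  Word 1: 'slowly'
  Word 2: 'strange'
  Word 3: 'river'
  Word 4: 'door'
  Word 5: 'bag'
  Word 6: 'many'
  Word 7: 'boy'
  Word 8: 'field'
  Word 9: 'this'
  Word 10: 'because'
  Word 11: 'or'
  Word 12: 'dog'
  Word 13: 'built'
Total words: 13

13
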